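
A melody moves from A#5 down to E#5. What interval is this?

perfect fourth

Descending from A#5 to E#5 is the same interval as ascending E#5 to A#5.
E to A spans four letter names (E-F-G-A): a fourth.
E#5 to A#5 is 5 semitones, matching the perfect fourth exactly, so the quality is perfect.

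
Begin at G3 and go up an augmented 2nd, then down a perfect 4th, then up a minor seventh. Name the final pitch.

D#4

Up an augmented second from G3: A#3 (3 semitones up).
A perfect fourth down from A#3 is E#3.
Up a minor seventh from E#3: D#4 (10 semitones up).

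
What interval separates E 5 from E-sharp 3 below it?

diminished fifteenth

Descending from E5 to E#3 is the same interval as ascending E#3 to E5.
E to E is the same letter name, plus 2 octaves — that makes it a fifteenth of some quality.
E#3 to E5 spans 23 semitones — one semitone narrower than the perfect fifteenth (24) — giving a diminished fifteenth.
(Equivalently, a compound diminished octave: a diminished octave plus an octave.)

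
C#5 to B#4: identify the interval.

minor 2nd

Descending from C#5 to B#4 is the same interval as ascending B#4 to C#5.
B to C spans two letter names (B-C), so the interval is some kind of second.
A major second would be 2 semitones, but B#4 to C#5 is 1 — one semitone narrower, making it a minor second.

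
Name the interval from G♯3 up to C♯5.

perfect 11th

G to C spans four letter names (G-A-B-C), plus an octave: an eleventh.
G#3 to C#5 is 17 semitones, matching the perfect eleventh exactly, so the quality is perfect.
(Equivalently, a compound perfect fourth: a perfect fourth plus an octave.)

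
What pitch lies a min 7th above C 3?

B-flat 3

The seventh takes the letter from C up to B.
Moving 10 semitones up from C3 (the size of a minor seventh) reaches Bb3.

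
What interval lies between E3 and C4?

m6

E to C spans six letter names (E-F-G-A-B-C) — that makes it a sixth of some quality.
E3 to C4 is 8 semitones, a half step short of the major sixth (9), so this is minor.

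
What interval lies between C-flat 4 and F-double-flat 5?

diminished eleventh

C to F spans four letter names (C-D-E-F), plus an octave, so the interval is some kind of eleventh.
A perfect eleventh would be 17 semitones; Cb4 to Fbb5 is 16, one semitone narrower, so the interval is diminished.
(Equivalently, a compound diminished fourth: a diminished fourth plus an octave.)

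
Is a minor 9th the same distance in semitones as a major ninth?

No

A minor ninth is 13 semitones but a major ninth is 14 semitones — different sizes.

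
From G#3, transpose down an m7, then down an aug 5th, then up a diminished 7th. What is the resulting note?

Cb3

G#3 down a minor seventh → A#2 (10 semitones).
Down an augmented fifth from A#2: D2 (8 semitones down).
Up a diminished seventh from D2: Cb3 (9 semitones up).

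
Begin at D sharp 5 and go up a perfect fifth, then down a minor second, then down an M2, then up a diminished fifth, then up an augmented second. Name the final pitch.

D double-sharp 6

A perfect fifth up from D#5 is A#5.
Down a minor second from A#5: G##5 (1 semitone down).
A major second down from G##5 is F##5.
Up a diminished fifth from F##5: C#6 (6 semitones up).
C#6 up an augmented second → D##6 (3 semitones).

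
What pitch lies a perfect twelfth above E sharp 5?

Counting five letter names plus an octave up from E lands on B.
A perfect twelfth is 19 semitones; 19 semitones up from E#5 gives B#6.

B sharp 6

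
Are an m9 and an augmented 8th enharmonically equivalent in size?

Both span 13 semitones: a minor ninth and an augmented octave are the same chromatic distance.

Yes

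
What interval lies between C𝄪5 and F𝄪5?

perfect fourth

C to F spans four letter names (C-D-E-F): a fourth.
Counting semitones, C##5→F##5 is 5, which is the perfect fourth.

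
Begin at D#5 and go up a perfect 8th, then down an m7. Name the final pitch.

D#5 up a perfect octave → D#6 (12 semitones).
D#6 down a minor seventh → E#5 (10 semitones).

E#5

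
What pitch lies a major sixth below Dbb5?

Six letter names down from D: F.
Moving 9 semitones down from Dbb5 (the size of a major sixth) reaches Fbb4.

Fbb4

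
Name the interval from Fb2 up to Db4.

major thirteenth

F to D spans six letter names (F-G-A-B-C-D), plus an octave, so the interval is some kind of thirteenth.
Counting semitones, Fb2→Db4 is 21, which is the major thirteenth.
(Equivalently, a compound major sixth: a major sixth plus an octave.)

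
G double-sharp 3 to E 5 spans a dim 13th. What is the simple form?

Subtracting seven from the interval number removes an octave: 13 − 7 = 6.
So a diminished thirteenth is an octave plus a diminished sixth. The quality is unchanged.

diminished sixth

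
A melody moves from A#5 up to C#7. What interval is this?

minor 10th

A to C spans three letter names (A-B-C), plus an octave, so the interval is some kind of tenth.
At 15 semitones, A#5→C#7 falls one short of a major tenth: minor.
(Equivalently, a compound minor third: a minor third plus an octave.)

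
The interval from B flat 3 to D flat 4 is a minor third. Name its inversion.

major sixth

Inverted interval numbers add to nine, so a third pairs with a sixth (3 + 6 = 9).
The quality also flips — minor becomes major — giving a major sixth.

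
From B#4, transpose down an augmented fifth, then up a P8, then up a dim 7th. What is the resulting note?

Db6

B#4 down an augmented fifth → E4 (8 semitones).
Up a perfect octave from E4: E5 (12 semitones up).
E5 up a diminished seventh → Db6 (9 semitones).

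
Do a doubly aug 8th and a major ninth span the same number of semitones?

Both span 14 semitones: a doubly augmented octave and a major ninth are the same chromatic distance.

Yes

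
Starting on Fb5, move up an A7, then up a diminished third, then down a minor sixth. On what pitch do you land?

An augmented seventh up from Fb5 is E6.
A diminished third up from E6 is Gb6.
A minor sixth down from Gb6 is Bb5.

Bb5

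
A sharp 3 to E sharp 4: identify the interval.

A to E spans five letter names (A-B-C-D-E): a fifth.
Counting semitones, A#3→E#4 is 7, which is the perfect fifth.

perfect fifth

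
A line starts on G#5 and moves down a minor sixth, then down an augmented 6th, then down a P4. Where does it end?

G#5 down a minor sixth → B#4 (8 semitones).
Down an augmented sixth from B#4: D4 (10 semitones down).
A perfect fourth down from D4 is A3.

A3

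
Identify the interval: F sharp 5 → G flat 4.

augmented seventh

Descending from F#5 to Gb4 is the same interval as ascending Gb4 to F#5.
G to F spans seven letter names (G-A-B-C-D-E-F): a seventh.
The major seventh is 11 semitones; here we have 12, one semitone wider: augmented.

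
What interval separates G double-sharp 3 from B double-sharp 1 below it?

minor thirteenth

Descending from G##3 to B##1 is the same interval as ascending B##1 to G##3.
B to G spans six letter names (B-C-D-E-F-G), plus an octave, so the interval is some kind of thirteenth.
A major thirteenth would be 21 semitones, but B##1 to G##3 is 20 — one semitone narrower, making it a minor thirteenth.
(Equivalently, a compound minor sixth: a minor sixth plus an octave.)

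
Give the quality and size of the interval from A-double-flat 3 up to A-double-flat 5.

P15

A to A is the same letter name, plus 2 octaves — that makes it a fifteenth of some quality.
Abb3 to Abb5 is 24 semitones, matching the perfect fifteenth exactly, so the quality is perfect.
(Equivalently, a compound perfect octave: a perfect octave plus an octave.)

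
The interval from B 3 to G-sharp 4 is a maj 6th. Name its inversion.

minor third

Inverted interval numbers add to nine, so a sixth pairs with a third (6 + 3 = 9).
And major becomes minor under inversion, so we get a minor third.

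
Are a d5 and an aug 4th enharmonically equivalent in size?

A diminished fifth spans 6 semitones, and an augmented fourth also spans 6 semitones — they're enharmonic.

Yes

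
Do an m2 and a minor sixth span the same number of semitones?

A minor second is 1 semitone but a minor sixth is 8 semitones — different sizes.

No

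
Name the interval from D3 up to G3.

perfect fourth

D to G spans four letter names (D-E-F-G): a fourth.
Counting semitones, D3→G3 is 5, which is the perfect fourth.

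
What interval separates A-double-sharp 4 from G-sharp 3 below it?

augmented ninth

Descending from A##4 to G#3 is the same interval as ascending G#3 to A##4.
G to A spans two letter names (G-A), plus an octave, so the interval is some kind of ninth.
A major ninth would be 14 semitones; G#3 to A##4 is 15, one semitone wider, so the interval is augmented.
(Equivalently, a compound augmented second: an augmented second plus an octave.)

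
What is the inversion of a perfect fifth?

Inverted interval numbers add to nine, so a fifth pairs with a fourth (5 + 4 = 9).
And perfect stays perfect under inversion, so we get a perfect fourth.

perfect 4th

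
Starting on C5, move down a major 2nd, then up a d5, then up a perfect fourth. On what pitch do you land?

Bbb5

Down a major second from C5: Bb4 (2 semitones down).
Bb4 up a diminished fifth → Fb5 (6 semitones).
Fb5 up a perfect fourth → Bbb5 (5 semitones).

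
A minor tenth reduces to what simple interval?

Subtracting seven from the interval number removes an octave: 10 − 7 = 3.
That makes a minor tenth a compound minor third — an octave plus a minor third.

minor third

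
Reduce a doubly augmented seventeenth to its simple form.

Each octave removed subtracts seven from the number: 17 − 14 = 3.
So a doubly augmented seventeenth is 2 octaves plus a doubly augmented third. The quality is unchanged.

AA3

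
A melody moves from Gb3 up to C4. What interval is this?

A4

G to C spans four letter names (G-A-B-C) — that makes it a fourth of some quality.
A perfect fourth would be 5 semitones; Gb3 to C4 is 6, one semitone wider, so the interval is augmented.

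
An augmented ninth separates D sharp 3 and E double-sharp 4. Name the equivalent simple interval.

augmented second

Subtracting seven from the interval number removes an octave: 9 − 7 = 2.
Quality carries through unchanged, so the simple form is an augmented second.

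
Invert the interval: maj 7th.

minor 2nd

Interval numbers invert to sum to nine: 7 + 2 = 9, so a seventh inverts to a second.
Quality inverts too: major becomes minor. That makes the inversion a minor second.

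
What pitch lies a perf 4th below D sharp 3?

Four letter names down from D: A.
Moving 5 semitones down from D#3 (the size of a perfect fourth) reaches A#2.

A sharp 2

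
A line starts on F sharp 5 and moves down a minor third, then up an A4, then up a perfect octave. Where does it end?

A minor third down from F#5 is D#5.
Up an augmented fourth from D#5: G##5 (6 semitones up).
A perfect octave up from G##5 is G##6.

G double-sharp 6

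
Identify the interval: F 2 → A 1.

Descending from F2 to A1 is the same interval as ascending A1 to F2.
A to F spans six letter names (A-B-C-D-E-F) — that makes it a sixth of some quality.
A1 to F2 is 8 semitones, a half step short of the major sixth (9), so this is minor.

m6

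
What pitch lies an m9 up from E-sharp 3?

F-sharp 4

Two letters up from E (plus an octave) reaches F.
A minor ninth spans 13 semitones, so from E#3 the target pitch is F#4.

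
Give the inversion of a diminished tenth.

First reduce the compound diminished tenth to its simple form, a diminished third.
Interval numbers invert to sum to nine: 3 + 6 = 9, so a third inverts to a sixth.
The quality also flips — diminished becomes augmented — giving an augmented sixth.

A6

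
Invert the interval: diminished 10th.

First reduce the compound diminished tenth to its simple form, a diminished third.
Inverted interval numbers add to nine, so a third pairs with a sixth (3 + 6 = 9).
Quality inverts too: diminished becomes augmented. That makes the inversion an augmented sixth.

augmented sixth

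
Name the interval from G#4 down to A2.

Descending from G#4 to A2 is the same interval as ascending A2 to G#4.
A to G spans seven letter names (A-B-C-D-E-F-G), plus an octave — that makes it a fourteenth of some quality.
A2 to G#4 is 23 semitones, matching the major fourteenth exactly, so the quality is major.
(Equivalently, a compound major seventh: a major seventh plus an octave.)

major fourteenth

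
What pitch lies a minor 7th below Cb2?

Seven letter names down from C: D.
A minor seventh is 10 semitones; 10 semitones down from Cb2 gives Db1.

Db1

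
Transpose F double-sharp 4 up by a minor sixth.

The sixth takes the letter from F up to D.
A minor sixth is 8 semitones; 8 semitones up from F##4 gives D#5.

D sharp 5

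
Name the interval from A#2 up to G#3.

A to G spans seven letter names (A-B-C-D-E-F-G): a seventh.
A major seventh would be 11 semitones, but A#2 to G#3 is 10 — one semitone narrower, making it a minor seventh.

minor seventh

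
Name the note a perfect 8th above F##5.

An octave keeps the letter name F, an octave up from F.
A perfect octave is 12 semitones; 12 semitones up from F##5 gives F##6.

F##6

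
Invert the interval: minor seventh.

Inverted interval numbers add to nine, so a seventh pairs with a second (7 + 2 = 9).
The quality also flips — minor becomes major — giving a major second.

major 2nd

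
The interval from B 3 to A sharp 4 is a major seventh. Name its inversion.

The rule of nine gives the new number: 9 − 7 = 2, so a seventh becomes a second.
And major becomes minor under inversion, so we get a minor second.

minor 2nd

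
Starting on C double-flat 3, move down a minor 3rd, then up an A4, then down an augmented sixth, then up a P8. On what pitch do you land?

A minor third down from Cbb3 is Abb2.
Abb2 up an augmented fourth → Db3 (6 semitones).
Db3 down an augmented sixth → Fbb2 (10 semitones).
Up a perfect octave from Fbb2: Fbb3 (12 semitones up).

F double-flat 3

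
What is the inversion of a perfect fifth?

perfect 4th

Inverted interval numbers add to nine, so a fifth pairs with a fourth (5 + 4 = 9).
And perfect stays perfect under inversion, so we get a perfect fourth.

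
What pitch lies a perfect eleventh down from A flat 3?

E flat 2

Counting four letter names plus an octave down from A lands on E.
Moving 17 semitones down from Ab3 (the size of a perfect eleventh) reaches Eb2.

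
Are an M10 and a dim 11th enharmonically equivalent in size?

Both span 16 semitones: a major tenth and a diminished eleventh are the same chromatic distance.

Yes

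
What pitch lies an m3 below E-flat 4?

The third takes the letter from E down to C.
A minor third spans 3 semitones, so from Eb4 the target pitch is C4.

C 4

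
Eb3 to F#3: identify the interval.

augmented second

E to F spans two letter names (E-F), so the interval is some kind of second.
The major second is 2 semitones; here we have 3, one semitone wider: augmented.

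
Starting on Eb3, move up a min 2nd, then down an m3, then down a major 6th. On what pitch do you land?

Fb2

Eb3 up a minor second → Fb3 (1 semitone).
Fb3 down a minor third → Db3 (3 semitones).
A major sixth down from Db3 is Fb2.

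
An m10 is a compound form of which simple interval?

minor 3rd

Subtracting seven from the interval number removes an octave: 10 − 7 = 3.
Quality carries through unchanged, so the simple form is a minor third.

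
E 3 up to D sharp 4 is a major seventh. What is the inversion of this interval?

m2

Interval numbers invert to sum to nine: 7 + 2 = 9, so a seventh inverts to a second.
Quality inverts too: major becomes minor. That makes the inversion a minor second.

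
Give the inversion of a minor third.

major 6th

Interval numbers invert to sum to nine: 3 + 6 = 9, so a third inverts to a sixth.
Quality inverts too: minor becomes major. That makes the inversion a major sixth.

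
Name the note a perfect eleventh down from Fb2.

Cb1

The eleventh's letter: F down four letter names plus an octave → C.
A perfect eleventh spans 17 semitones, so from Fb2 the target pitch is Cb1.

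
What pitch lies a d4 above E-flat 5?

A-double-flat 5

Four letter names up from E: A.
A diminished fourth is 4 semitones; 4 semitones up from Eb5 gives Abb5.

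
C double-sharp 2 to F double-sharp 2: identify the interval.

C to F spans four letter names (C-D-E-F), so the interval is some kind of fourth.
Counting semitones, C##2→F##2 is 5, which is the perfect fourth.

perfect 4th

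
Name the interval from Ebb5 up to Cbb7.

E to C spans six letter names (E-F-G-A-B-C), plus an octave: a thirteenth.
Ebb5 to Cbb7 is 20 semitones, a half step short of the major thirteenth (21), so this is minor.
(Equivalently, a compound minor sixth: a minor sixth plus an octave.)

minor thirteenth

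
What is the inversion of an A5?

Interval numbers invert to sum to nine: 5 + 4 = 9, so a fifth inverts to a fourth.
And augmented becomes diminished under inversion, so we get a diminished fourth.

diminished 4th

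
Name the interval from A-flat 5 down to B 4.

diminished seventh

Descending from Ab5 to B4 is the same interval as ascending B4 to Ab5.
B to A spans seven letter names (B-C-D-E-F-G-A) — that makes it a seventh of some quality.
A major seventh would be 11 semitones; B4 to Ab5 is 9, two semitones narrower, so the interval is diminished.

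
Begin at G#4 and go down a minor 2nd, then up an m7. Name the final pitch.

E#5

A minor second down from G#4 is F##4.
A minor seventh up from F##4 is E#5.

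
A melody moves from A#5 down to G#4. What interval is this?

Descending from A#5 to G#4 is the same interval as ascending G#4 to A#5.
G to A spans two letter names (G-A), plus an octave — that makes it a ninth of some quality.
Counting semitones, G#4→A#5 is 14, which is the major ninth.
(Equivalently, a compound major second: a major second plus an octave.)

M9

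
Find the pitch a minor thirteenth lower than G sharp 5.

Six letters down from G (plus an octave) reaches B.
Moving 20 semitones down from G#5 (the size of a minor thirteenth) reaches B#3.

B sharp 3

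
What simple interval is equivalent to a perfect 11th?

Take out an octave (7 from the number): 11 − 7 = 4.
Quality carries through unchanged, so the simple form is a perfect fourth.

perfect fourth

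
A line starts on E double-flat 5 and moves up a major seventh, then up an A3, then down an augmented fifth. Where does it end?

Ebb5 up a major seventh → Db6 (11 semitones).
Db6 up an augmented third → F#6 (5 semitones).
An augmented fifth down from F#6 is Bb5.

B flat 5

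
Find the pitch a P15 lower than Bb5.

Bb3

A fifteenth keeps the letter name B, two octaves down from B.
A perfect fifteenth is 24 semitones; 24 semitones down from Bb5 gives Bb3.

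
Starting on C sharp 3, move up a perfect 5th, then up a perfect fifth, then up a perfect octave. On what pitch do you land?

D sharp 5

A perfect fifth up from C#3 is G#3.
Up a perfect fifth from G#3: D#4 (7 semitones up).
D#4 up a perfect octave → D#5 (12 semitones).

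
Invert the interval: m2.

major seventh

Interval numbers invert to sum to nine: 2 + 7 = 9, so a second inverts to a seventh.
Quality inverts too: minor becomes major. That makes the inversion a major seventh.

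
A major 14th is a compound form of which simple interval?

Subtracting seven from the interval number removes an octave: 14 − 7 = 7.
That makes a major fourteenth a compound major seventh — an octave plus a major seventh.

major 7th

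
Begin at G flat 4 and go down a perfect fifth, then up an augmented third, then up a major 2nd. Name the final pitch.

F sharp 4

Down a perfect fifth from Gb4: Cb4 (7 semitones down).
Up an augmented third from Cb4: E4 (5 semitones up).
A major second up from E4 is F#4.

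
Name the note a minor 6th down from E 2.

G sharp 1

Counting six letter names down from E lands on G.
A minor sixth spans 8 semitones, so from E2 the target pitch is G#1.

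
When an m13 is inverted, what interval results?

First reduce the compound minor thirteenth to its simple form, a minor sixth.
The rule of nine gives the new number: 9 − 6 = 3, so a sixth becomes a third.
Quality inverts too: minor becomes major. That makes the inversion a major third.

major third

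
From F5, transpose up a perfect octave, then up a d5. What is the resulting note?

Cb7

Up a perfect octave from F5: F6 (12 semitones up).
A diminished fifth up from F6 is Cb7.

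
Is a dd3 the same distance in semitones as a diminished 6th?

No

A doubly diminished third spans 1 semitone; a diminished sixth spans 7 semitones. They differ by 6.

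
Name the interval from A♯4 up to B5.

minor ninth

A to B spans two letter names (A-B), plus an octave — that makes it a ninth of some quality.
At 13 semitones, A#4→B5 falls one short of a major ninth: minor.
(Equivalently, a compound minor second: a minor second plus an octave.)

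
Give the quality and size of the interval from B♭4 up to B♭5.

perfect octave

B to B is the same letter name, plus an octave — that makes it an octave of some quality.
The perfect octave spans 12 semitones, and Bb4 to Bb5 is exactly 12 semitones — so this is a perfect octave.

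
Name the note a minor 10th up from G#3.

Three letters up from G (plus an octave) reaches B.
Moving 15 semitones up from G#3 (the size of a minor tenth) reaches B4.

B4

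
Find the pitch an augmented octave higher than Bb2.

B3

The letter stays B (same as the start), shifted an octave up.
Moving 13 semitones up from Bb2 (the size of an augmented octave) reaches B3.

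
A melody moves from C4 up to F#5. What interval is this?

C to F spans four letter names (C-D-E-F), plus an octave — that makes it an eleventh of some quality.
C4 to F#5 spans 18 semitones — one semitone wider than the perfect eleventh (17) — giving an augmented eleventh.
(Equivalently, a compound augmented fourth: an augmented fourth plus an octave.)

augmented eleventh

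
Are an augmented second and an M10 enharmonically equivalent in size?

No

3 semitones (augmented second) vs 16 semitones (major tenth): not equal.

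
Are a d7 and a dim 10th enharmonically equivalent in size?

A diminished seventh is 9 semitones but a diminished tenth is 14 semitones — different sizes.

No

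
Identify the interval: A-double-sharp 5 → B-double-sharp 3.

Descending from A##5 to B##3 is the same interval as ascending B##3 to A##5.
B to A spans seven letter names (B-C-D-E-F-G-A), plus an octave — that makes it a fourteenth of some quality.
At 22 semitones, B##3→A##5 falls one short of a major fourteenth: minor.
(Equivalently, a compound minor seventh: a minor seventh plus an octave.)

minor fourteenth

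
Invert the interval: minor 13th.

First reduce the compound minor thirteenth to its simple form, a minor sixth.
The rule of nine gives the new number: 9 − 6 = 3, so a sixth becomes a third.
Quality inverts too: minor becomes major. That makes the inversion a major third.

major 3rd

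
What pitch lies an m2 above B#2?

C#3

Counting two letter names up from B lands on C.
A minor second is 1 semitone; 1 semitone up from B#2 gives C#3.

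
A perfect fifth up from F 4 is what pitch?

The fifth takes the letter from F up to C.
Moving 7 semitones up from F4 (the size of a perfect fifth) reaches C5.

C 5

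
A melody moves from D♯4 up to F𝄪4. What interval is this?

major third

D to F spans three letter names (D-E-F) — that makes it a third of some quality.
The major third spans 4 semitones, and D#4 to F##4 is exactly 4 semitones — so this is a major third.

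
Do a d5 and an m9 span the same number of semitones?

A diminished fifth is 6 semitones but a minor ninth is 13 semitones — different sizes.

No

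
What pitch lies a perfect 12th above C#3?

Counting five letter names plus an octave up from C lands on G.
A perfect twelfth spans 19 semitones, so from C#3 the target pitch is G#4.

G#4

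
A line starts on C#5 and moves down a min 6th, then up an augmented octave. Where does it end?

E##5

C#5 down a minor sixth → E#4 (8 semitones).
E#4 up an augmented octave → E##5 (13 semitones).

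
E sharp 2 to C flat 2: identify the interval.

Descending from E#2 to Cb2 is the same interval as ascending Cb2 to E#2.
C to E spans three letter names (C-D-E) — that makes it a third of some quality.
The major third is 4 semitones; here we have 6, two semitones wider: doubly augmented.

doubly augmented 3rd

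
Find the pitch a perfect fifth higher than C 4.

G 4

The fifth takes the letter from C up to G.
A perfect fifth is 7 semitones; 7 semitones up from C4 gives G4.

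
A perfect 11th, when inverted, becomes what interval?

perfect 5th

First reduce the compound perfect eleventh to its simple form, a perfect fourth.
Inverted interval numbers add to nine, so a fourth pairs with a fifth (4 + 5 = 9).
The quality also flips — perfect stays perfect — giving a perfect fifth.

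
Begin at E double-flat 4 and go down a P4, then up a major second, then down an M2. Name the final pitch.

B double-flat 3

Down a perfect fourth from Ebb4: Bbb3 (5 semitones down).
Up a major second from Bbb3: Cb4 (2 semitones up).
A major second down from Cb4 is Bbb3.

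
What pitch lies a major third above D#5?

F##5

The third takes the letter from D up to F.
Moving 4 semitones up from D#5 (the size of a major third) reaches F##5.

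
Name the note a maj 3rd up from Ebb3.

Gb3

Three letter names up from E: G.
A major third is 4 semitones; 4 semitones up from Ebb3 gives Gb3.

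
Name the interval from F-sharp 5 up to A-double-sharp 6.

augmented tenth

F to A spans three letter names (F-G-A), plus an octave — that makes it a tenth of some quality.
A major tenth would be 16 semitones; F#5 to A##6 is 17, one semitone wider, so the interval is augmented.
(Equivalently, a compound augmented third: an augmented third plus an octave.)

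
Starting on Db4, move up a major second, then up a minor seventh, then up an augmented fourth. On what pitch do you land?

Up a major second from Db4: Eb4 (2 semitones up).
Up a minor seventh from Eb4: Db5 (10 semitones up).
Up an augmented fourth from Db5: G5 (6 semitones up).

G5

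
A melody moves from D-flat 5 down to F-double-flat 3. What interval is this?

augmented thirteenth

Descending from Db5 to Fbb3 is the same interval as ascending Fbb3 to Db5.
F to D spans six letter names (F-G-A-B-C-D), plus an octave: a thirteenth.
A major thirteenth would be 21 semitones; Fbb3 to Db5 is 22, one semitone wider, so the interval is augmented.
(Equivalently, a compound augmented sixth: an augmented sixth plus an octave.)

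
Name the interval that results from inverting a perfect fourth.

perfect fifth

The rule of nine gives the new number: 9 − 4 = 5, so a fourth becomes a fifth.
The quality also flips — perfect stays perfect — giving a perfect fifth.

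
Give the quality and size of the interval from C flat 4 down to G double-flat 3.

augmented fourth

Descending from Cb4 to Gbb3 is the same interval as ascending Gbb3 to Cb4.
G to C spans four letter names (G-A-B-C) — that makes it a fourth of some quality.
A perfect fourth would be 5 semitones; Gbb3 to Cb4 is 6, one semitone wider, so the interval is augmented.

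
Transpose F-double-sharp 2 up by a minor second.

G-sharp 2

The second takes the letter from F up to G.
A minor second is 1 semitone; 1 semitone up from F##2 gives G#2.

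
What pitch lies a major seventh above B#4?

Seven letter names up from B: A.
A major seventh spans 11 semitones, so from B#4 the target pitch is A##5.

A##5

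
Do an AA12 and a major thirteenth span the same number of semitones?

A doubly augmented twelfth spans 21 semitones, and a major thirteenth also spans 21 semitones — they're enharmonic.

Yes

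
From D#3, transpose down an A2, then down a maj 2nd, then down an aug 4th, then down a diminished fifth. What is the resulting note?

Bb1

D#3 down an augmented second → C3 (3 semitones).
Down a major second from C3: Bb2 (2 semitones down).
Down an augmented fourth from Bb2: Fb2 (6 semitones down).
A diminished fifth down from Fb2 is Bb1.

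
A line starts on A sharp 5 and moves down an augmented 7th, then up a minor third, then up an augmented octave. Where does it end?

Down an augmented seventh from A#5: Bb4 (12 semitones down).
Bb4 up a minor third → Db5 (3 semitones).
Up an augmented octave from Db5: D6 (13 semitones up).

D 6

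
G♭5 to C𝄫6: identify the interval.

diminished 4th

G to C spans four letter names (G-A-B-C) — that makes it a fourth of some quality.
The perfect fourth is 5 semitones; here we have 4, one semitone narrower: diminished.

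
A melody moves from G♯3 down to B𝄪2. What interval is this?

Descending from G#3 to B##2 is the same interval as ascending B##2 to G#3.
B to G spans six letter names (B-C-D-E-F-G): a sixth.
B##2 to G#3 spans 7 semitones — two semitones narrower than the major sixth (9) — giving a diminished sixth.

diminished 6th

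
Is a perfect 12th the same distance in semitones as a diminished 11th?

A perfect twelfth spans 19 semitones; a diminished eleventh spans 16 semitones. They differ by 3.

No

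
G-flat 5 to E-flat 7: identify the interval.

major 13th

G to E spans six letter names (G-A-B-C-D-E), plus an octave: a thirteenth.
Gb5 to Eb7 is 21 semitones, matching the major thirteenth exactly, so the quality is major.
(Equivalently, a compound major sixth: a major sixth plus an octave.)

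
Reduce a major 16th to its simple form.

Each octave removed subtracts seven from the number: 16 − 14 = 2.
That makes a major sixteenth a compound major second — 2 octaves plus a major second.

M2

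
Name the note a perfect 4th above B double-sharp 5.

Four letter names up from B: E.
Moving 5 semitones up from B##5 (the size of a perfect fourth) reaches E##6.

E double-sharp 6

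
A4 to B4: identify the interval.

major 2nd

A to B spans two letter names (A-B) — that makes it a second of some quality.
Counting semitones, A4→B4 is 2, which is the major second.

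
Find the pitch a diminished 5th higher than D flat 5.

Five letter names up from D: A.
Moving 6 semitones up from Db5 (the size of a diminished fifth) reaches Abb5.

A double-flat 5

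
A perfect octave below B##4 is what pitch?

The letter stays B (same as the start), shifted an octave down.
A perfect octave is 12 semitones; 12 semitones down from B##4 gives B##3.

B##3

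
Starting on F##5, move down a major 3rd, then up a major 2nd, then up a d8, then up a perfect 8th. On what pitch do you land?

E7

Down a major third from F##5: D#5 (4 semitones down).
A major second up from D#5 is E#5.
E#5 up a diminished octave → E6 (11 semitones).
E6 up a perfect octave → E7 (12 semitones).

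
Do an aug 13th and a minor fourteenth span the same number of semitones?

An augmented thirteenth = 22 semitones = a minor fourteenth; enharmonically equal.

Yes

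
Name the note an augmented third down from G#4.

Eb4

Three letter names down from G: E.
Moving 5 semitones down from G#4 (the size of an augmented third) reaches Eb4.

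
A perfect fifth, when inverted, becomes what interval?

P4

The rule of nine gives the new number: 9 − 5 = 4, so a fifth becomes a fourth.
And perfect stays perfect under inversion, so we get a perfect fourth.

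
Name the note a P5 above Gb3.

Counting five letter names up from G lands on D.
A perfect fifth spans 7 semitones, so from Gb3 the target pitch is Db4.

Db4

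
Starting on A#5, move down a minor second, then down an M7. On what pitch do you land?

A#4

A#5 down a minor second → G##5 (1 semitone).
A major seventh down from G##5 is A#4.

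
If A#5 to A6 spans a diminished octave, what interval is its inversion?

augmented unison

Interval numbers invert to sum to nine: 8 + 1 = 9, so an octave inverts to a unison.
The quality also flips — diminished becomes augmented — giving an augmented unison.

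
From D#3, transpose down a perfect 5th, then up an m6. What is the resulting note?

E3

A perfect fifth down from D#3 is G#2.
Up a minor sixth from G#2: E3 (8 semitones up).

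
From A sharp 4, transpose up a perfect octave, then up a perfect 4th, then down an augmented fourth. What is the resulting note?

A#4 up a perfect octave → A#5 (12 semitones).
A perfect fourth up from A#5 is D#6.
An augmented fourth down from D#6 is A5.

A 5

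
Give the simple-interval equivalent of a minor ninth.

minor 2nd

Take out an octave (7 from the number): 9 − 7 = 2.
That makes a minor ninth a compound minor second — an octave plus a minor second.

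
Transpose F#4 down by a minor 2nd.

E#4

Counting two letter names down from F lands on E.
A minor second spans 1 semitone, so from F#4 the target pitch is E#4.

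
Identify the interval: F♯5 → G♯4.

Descending from F#5 to G#4 is the same interval as ascending G#4 to F#5.
G to F spans seven letter names (G-A-B-C-D-E-F), so the interval is some kind of seventh.
A major seventh would be 11 semitones, but G#4 to F#5 is 10 — one semitone narrower, making it a minor seventh.

minor seventh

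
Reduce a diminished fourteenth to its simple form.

diminished seventh

Take out an octave (7 from the number): 14 − 7 = 7.
So a diminished fourteenth is an octave plus a diminished seventh. The quality is unchanged.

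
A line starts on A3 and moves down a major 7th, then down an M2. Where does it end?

A major seventh down from A3 is Bb2.
Bb2 down a major second → Ab2 (2 semitones).

Ab2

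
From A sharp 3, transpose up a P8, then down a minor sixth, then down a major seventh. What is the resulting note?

A#3 up a perfect octave → A#4 (12 semitones).
A minor sixth down from A#4 is C##4.
A major seventh down from C##4 is D#3.

D sharp 3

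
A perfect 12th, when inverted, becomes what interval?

First reduce the compound perfect twelfth to its simple form, a perfect fifth.
Interval numbers invert to sum to nine: 5 + 4 = 9, so a fifth inverts to a fourth.
Quality inverts too: perfect stays perfect. That makes the inversion a perfect fourth.

perfect fourth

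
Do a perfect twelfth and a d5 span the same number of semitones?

No

A perfect twelfth is 19 semitones but a diminished fifth is 6 semitones — different sizes.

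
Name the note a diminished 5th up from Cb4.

Gbb4

The fifth takes the letter from C up to G.
A diminished fifth is 6 semitones; 6 semitones up from Cb4 gives Gbb4.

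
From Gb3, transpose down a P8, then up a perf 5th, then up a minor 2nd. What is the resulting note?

Ebb3

Gb3 down a perfect octave → Gb2 (12 semitones).
Gb2 up a perfect fifth → Db3 (7 semitones).
A minor second up from Db3 is Ebb3.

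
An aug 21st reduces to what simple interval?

Subtracting seven from the interval number removes an octave: 21 − 14 = 7.
So an augmented twenty-first is 2 octaves plus an augmented seventh. The quality is unchanged.

augmented 7th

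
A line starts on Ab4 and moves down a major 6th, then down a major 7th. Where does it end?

Down a major sixth from Ab4: Cb4 (9 semitones down).
Cb4 down a major seventh → Dbb3 (11 semitones).

Dbb3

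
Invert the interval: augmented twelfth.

diminished fourth

First reduce the compound augmented twelfth to its simple form, an augmented fifth.
Interval numbers invert to sum to nine: 5 + 4 = 9, so a fifth inverts to a fourth.
Quality inverts too: augmented becomes diminished. That makes the inversion a diminished fourth.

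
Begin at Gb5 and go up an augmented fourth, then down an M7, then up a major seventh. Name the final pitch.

Up an augmented fourth from Gb5: C6 (6 semitones up).
C6 down a major seventh → Db5 (11 semitones).
Up a major seventh from Db5: C6 (11 semitones up).

C6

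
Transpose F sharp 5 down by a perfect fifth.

B 4

Counting five letter names down from F lands on B.
A perfect fifth is 7 semitones; 7 semitones down from F#5 gives B4.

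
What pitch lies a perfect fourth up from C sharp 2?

F sharp 2

The fourth takes the letter from C up to F.
A perfect fourth spans 5 semitones, so from C#2 the target pitch is F#2.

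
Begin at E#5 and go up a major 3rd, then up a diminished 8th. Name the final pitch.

E#5 up a major third → G##5 (4 semitones).
A diminished octave up from G##5 is G#6.

G#6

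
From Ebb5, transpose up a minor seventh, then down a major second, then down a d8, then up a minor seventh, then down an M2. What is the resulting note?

A minor seventh up from Ebb5 is Dbb6.
Down a major second from Dbb6: Cbb6 (2 semitones down).
A diminished octave down from Cbb6 is Cb5.
Cb5 up a minor seventh → Bbb5 (10 semitones).
Bbb5 down a major second → Abb5 (2 semitones).

Abb5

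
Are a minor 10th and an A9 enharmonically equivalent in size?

A minor tenth = 15 semitones = an augmented ninth; enharmonically equal.

Yes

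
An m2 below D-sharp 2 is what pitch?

C-double-sharp 2

Two letter names down from D: C.
A minor second is 1 semitone; 1 semitone down from D#2 gives C##2.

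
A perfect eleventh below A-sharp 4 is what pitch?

E-sharp 3

Four letters down from A (plus an octave) reaches E.
A perfect eleventh is 17 semitones; 17 semitones down from A#4 gives E#3.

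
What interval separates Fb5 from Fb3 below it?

Descending from Fb5 to Fb3 is the same interval as ascending Fb3 to Fb5.
F to F is the same letter name, plus 2 octaves — that makes it a fifteenth of some quality.
The perfect fifteenth spans 24 semitones, and Fb3 to Fb5 is exactly 24 semitones — so this is a perfect fifteenth.
(Equivalently, a compound perfect octave: a perfect octave plus an octave.)

perfect fifteenth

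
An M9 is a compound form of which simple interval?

major 2nd

Each octave removed subtracts seven from the number: 9 − 7 = 2.
That makes a major ninth a compound major second — an octave plus a major second.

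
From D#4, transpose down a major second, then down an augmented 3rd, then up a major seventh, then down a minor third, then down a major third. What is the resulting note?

D#4 down a major second → C#4 (2 semitones).
An augmented third down from C#4 is Ab3.
Ab3 up a major seventh → G4 (11 semitones).
Down a minor third from G4: E4 (3 semitones down).
E4 down a major third → C4 (4 semitones).

C4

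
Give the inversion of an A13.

d3

First reduce the compound augmented thirteenth to its simple form, an augmented sixth.
The rule of nine gives the new number: 9 − 6 = 3, so a sixth becomes a third.
And augmented becomes diminished under inversion, so we get a diminished third.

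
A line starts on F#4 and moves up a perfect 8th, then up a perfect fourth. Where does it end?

A perfect octave up from F#4 is F#5.
A perfect fourth up from F#5 is B5.

B5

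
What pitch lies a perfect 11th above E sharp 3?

Counting four letter names plus an octave up from E lands on A.
A perfect eleventh is 17 semitones; 17 semitones up from E#3 gives A#4.

A sharp 4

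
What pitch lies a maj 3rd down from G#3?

E3

The third takes the letter from G down to E.
A major third spans 4 semitones, so from G#3 the target pitch is E3.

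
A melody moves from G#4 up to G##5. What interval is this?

augmented 8th

G to G is the same letter name, plus an octave — that makes it an octave of some quality.
The perfect octave is 12 semitones; here we have 13, one semitone wider: augmented.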